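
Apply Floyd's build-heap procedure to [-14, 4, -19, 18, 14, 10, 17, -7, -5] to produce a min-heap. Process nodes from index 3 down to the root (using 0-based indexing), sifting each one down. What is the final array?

[-19, -7, -14, -5, 14, 10, 17, 18, 4]

sift down from index 3:
  18 vs smaller child -7 at index 7, swap → [-14, 4, -19, -7, 14, 10, 17, 18, -5]
sift down from index 2: already satisfies heap property
sift down from index 1:
  4 vs smaller child -7 at index 3, swap → [-14, -7, -19, 4, 14, 10, 17, 18, -5]
  4 vs smaller child -5 at index 8, swap → [-14, -7, -19, -5, 14, 10, 17, 18, 4]
sift down from index 0:
  -14 vs smaller child -19 at index 2, swap → [-19, -7, -14, -5, 14, 10, 17, 18, 4]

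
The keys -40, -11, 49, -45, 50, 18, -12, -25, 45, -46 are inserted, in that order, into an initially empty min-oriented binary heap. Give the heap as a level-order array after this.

[-46, -45, -12, -25, -40, 49, 18, -11, 45, 50]

Insert -40:
  append -40 at index 0 → [-40] (no swap needed)
Insert -11:
  append -11 at index 1 → [-40, -11] (no swap needed)
Insert 49:
  append 49 at index 2 → [-40, -11, 49] (no swap needed)
Insert -45:
  append -45 at index 3 → [-40, -11, 49, -45]
  -45 < parent -11 at index 1, swap → [-40, -45, 49, -11]
  -45 < parent -40 at index 0, swap → [-45, -40, 49, -11]
Insert 50:
  append 50 at index 4 → [-45, -40, 49, -11, 50] (no swap needed)
Insert 18:
  append 18 at index 5 → [-45, -40, 49, -11, 50, 18]
  18 < parent 49 at index 2, swap → [-45, -40, 18, -11, 50, 49]
Insert -12:
  append -12 at index 6 → [-45, -40, 18, -11, 50, 49, -12]
  -12 < parent 18 at index 2, swap → [-45, -40, -12, -11, 50, 49, 18]
Insert -25:
  append -25 at index 7 → [-45, -40, -12, -11, 50, 49, 18, -25]
  -25 < parent -11 at index 3, swap → [-45, -40, -12, -25, 50, 49, 18, -11]
Insert 45:
  append 45 at index 8 → [-45, -40, -12, -25, 50, 49, 18, -11, 45] (no swap needed)
Insert -46:
  append -46 at index 9 → [-45, -40, -12, -25, 50, 49, 18, -11, 45, -46]
  -46 < parent 50 at index 4, swap → [-45, -40, -12, -25, -46, 49, 18, -11, 45, 50]
  -46 < parent -40 at index 1, swap → [-45, -46, -12, -25, -40, 49, 18, -11, 45, 50]
  -46 < parent -45 at index 0, swap → [-46, -45, -12, -25, -40, 49, 18, -11, 45, 50]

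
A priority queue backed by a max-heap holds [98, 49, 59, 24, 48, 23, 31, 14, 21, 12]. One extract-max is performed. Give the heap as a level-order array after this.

[59, 49, 31, 24, 48, 23, 12, 14, 21]

remove root 98; move last element 12 to root → [12, 49, 59, 24, 48, 23, 31, 14, 21]
12 vs larger child 59 at index 2, swap → [59, 49, 12, 24, 48, 23, 31, 14, 21]
12 vs larger child 31 at index 6, swap → [59, 49, 31, 24, 48, 23, 12, 14, 21]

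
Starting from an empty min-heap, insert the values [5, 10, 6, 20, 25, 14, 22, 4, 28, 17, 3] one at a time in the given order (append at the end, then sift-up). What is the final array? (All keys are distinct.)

Insert 5:
  append 5 at index 0 → [5] (no swap needed)
Insert 10:
  append 10 at index 1 → [5, 10] (no swap needed)
Insert 6:
  append 6 at index 2 → [5, 10, 6] (no swap needed)
Insert 20:
  append 20 at index 3 → [5, 10, 6, 20] (no swap needed)
Insert 25:
  append 25 at index 4 → [5, 10, 6, 20, 25] (no swap needed)
Insert 14:
  append 14 at index 5 → [5, 10, 6, 20, 25, 14] (no swap needed)
Insert 22:
  append 22 at index 6 → [5, 10, 6, 20, 25, 14, 22] (no swap needed)
Insert 4:
  append 4 at index 7 → [5, 10, 6, 20, 25, 14, 22, 4]
  4 < parent 20 at index 3, swap → [5, 10, 6, 4, 25, 14, 22, 20]
  4 < parent 10 at index 1, swap → [5, 4, 6, 10, 25, 14, 22, 20]
  4 < parent 5 at index 0, swap → [4, 5, 6, 10, 25, 14, 22, 20]
Insert 28:
  append 28 at index 8 → [4, 5, 6, 10, 25, 14, 22, 20, 28] (no swap needed)
Insert 17:
  append 17 at index 9 → [4, 5, 6, 10, 25, 14, 22, 20, 28, 17]
  17 < parent 25 at index 4, swap → [4, 5, 6, 10, 17, 14, 22, 20, 28, 25]
Insert 3:
  append 3 at index 10 → [4, 5, 6, 10, 17, 14, 22, 20, 28, 25, 3]
  3 < parent 17 at index 4, swap → [4, 5, 6, 10, 3, 14, 22, 20, 28, 25, 17]
  3 < parent 5 at index 1, swap → [4, 3, 6, 10, 5, 14, 22, 20, 28, 25, 17]
  3 < parent 4 at index 0, swap → [3, 4, 6, 10, 5, 14, 22, 20, 28, 25, 17]

[3, 4, 6, 10, 5, 14, 22, 20, 28, 25, 17]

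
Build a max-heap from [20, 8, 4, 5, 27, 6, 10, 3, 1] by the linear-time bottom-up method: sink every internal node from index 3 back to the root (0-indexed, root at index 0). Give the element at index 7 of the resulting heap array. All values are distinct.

3

sift down from index 3: already satisfies heap property
sift down from index 2:
  4 vs larger child 10 at index 6, swap → [20, 8, 10, 5, 27, 6, 4, 3, 1]
sift down from index 1:
  8 vs larger child 27 at index 4, swap → [20, 27, 10, 5, 8, 6, 4, 3, 1]
sift down from index 0:
  20 vs larger child 27 at index 1, swap → [27, 20, 10, 5, 8, 6, 4, 3, 1]
resulting array: [27, 20, 10, 5, 8, 6, 4, 3, 1]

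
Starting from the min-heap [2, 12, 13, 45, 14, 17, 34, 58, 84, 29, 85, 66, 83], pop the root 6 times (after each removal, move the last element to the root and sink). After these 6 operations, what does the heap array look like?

[34, 45, 66, 58, 83, 84, 85]

extract-min #1 returns 2:
  remove root 2; move last element 83 to root → [83, 12, 13, 45, 14, 17, 34, 58, 84, 29, 85, 66]
  83 vs smaller child 12 at index 1, swap → [12, 83, 13, 45, 14, 17, 34, 58, 84, 29, 85, 66]
  83 vs smaller child 14 at index 4, swap → [12, 14, 13, 45, 83, 17, 34, 58, 84, 29, 85, 66]
  83 vs smaller child 29 at index 9, swap → [12, 14, 13, 45, 29, 17, 34, 58, 84, 83, 85, 66]
extract-min #2 returns 12:
  remove root 12; move last element 66 to root → [66, 14, 13, 45, 29, 17, 34, 58, 84, 83, 85]
  66 vs smaller child 13 at index 2, swap → [13, 14, 66, 45, 29, 17, 34, 58, 84, 83, 85]
  66 vs smaller child 17 at index 5, swap → [13, 14, 17, 45, 29, 66, 34, 58, 84, 83, 85]
extract-min #3 returns 13:
  remove root 13; move last element 85 to root → [85, 14, 17, 45, 29, 66, 34, 58, 84, 83]
  85 vs smaller child 14 at index 1, swap → [14, 85, 17, 45, 29, 66, 34, 58, 84, 83]
  85 vs smaller child 29 at index 4, swap → [14, 29, 17, 45, 85, 66, 34, 58, 84, 83]
  85 vs only child 83 at index 9, swap → [14, 29, 17, 45, 83, 66, 34, 58, 84, 85]
extract-min #4 returns 14:
  remove root 14; move last element 85 to root → [85, 29, 17, 45, 83, 66, 34, 58, 84]
  85 vs smaller child 17 at index 2, swap → [17, 29, 85, 45, 83, 66, 34, 58, 84]
  85 vs smaller child 34 at index 6, swap → [17, 29, 34, 45, 83, 66, 85, 58, 84]
extract-min #5 returns 17:
  remove root 17; move last element 84 to root → [84, 29, 34, 45, 83, 66, 85, 58]
  84 vs smaller child 29 at index 1, swap → [29, 84, 34, 45, 83, 66, 85, 58]
  84 vs smaller child 45 at index 3, swap → [29, 45, 34, 84, 83, 66, 85, 58]
  84 vs only child 58 at index 7, swap → [29, 45, 34, 58, 83, 66, 85, 84]
extract-min #6 returns 29:
  remove root 29; move last element 84 to root → [84, 45, 34, 58, 83, 66, 85]
  84 vs smaller child 34 at index 2, swap → [34, 45, 84, 58, 83, 66, 85]
  84 vs smaller child 66 at index 5, swap → [34, 45, 66, 58, 83, 84, 85]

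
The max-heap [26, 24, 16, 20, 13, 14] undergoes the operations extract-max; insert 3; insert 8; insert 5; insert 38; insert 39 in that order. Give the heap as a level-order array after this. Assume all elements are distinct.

[39, 38, 16, 20, 24, 3, 8, 5, 14, 13]

extract-max → returns 26:
  remove root 26; move last element 14 to root → [14, 24, 16, 20, 13]
  14 vs larger child 24 at index 1, swap → [24, 14, 16, 20, 13]
  14 vs larger child 20 at index 3, swap → [24, 20, 16, 14, 13]
insert 3:
  append 3 at index 5 → [24, 20, 16, 14, 13, 3] (no swap needed)
insert 8:
  append 8 at index 6 → [24, 20, 16, 14, 13, 3, 8] (no swap needed)
insert 5:
  append 5 at index 7 → [24, 20, 16, 14, 13, 3, 8, 5] (no swap needed)
insert 38:
  append 38 at index 8 → [24, 20, 16, 14, 13, 3, 8, 5, 38]
  38 > parent 14 at index 3, swap → [24, 20, 16, 38, 13, 3, 8, 5, 14]
  38 > parent 20 at index 1, swap → [24, 38, 16, 20, 13, 3, 8, 5, 14]
  38 > parent 24 at index 0, swap → [38, 24, 16, 20, 13, 3, 8, 5, 14]
insert 39:
  append 39 at index 9 → [38, 24, 16, 20, 13, 3, 8, 5, 14, 39]
  39 > parent 13 at index 4, swap → [38, 24, 16, 20, 39, 3, 8, 5, 14, 13]
  39 > parent 24 at index 1, swap → [38, 39, 16, 20, 24, 3, 8, 5, 14, 13]
  39 > parent 38 at index 0, swap → [39, 38, 16, 20, 24, 3, 8, 5, 14, 13]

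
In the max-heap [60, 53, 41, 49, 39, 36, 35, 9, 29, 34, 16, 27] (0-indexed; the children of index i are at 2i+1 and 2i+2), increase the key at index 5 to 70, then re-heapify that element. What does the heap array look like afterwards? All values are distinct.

[70, 53, 60, 49, 39, 41, 35, 9, 29, 34, 16, 27]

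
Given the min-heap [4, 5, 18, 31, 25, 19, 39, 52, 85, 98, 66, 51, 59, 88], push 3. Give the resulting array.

[3, 5, 4, 31, 25, 19, 18, 52, 85, 98, 66, 51, 59, 88, 39]

append 3 at index 14 → [4, 5, 18, 31, 25, 19, 39, 52, 85, 98, 66, 51, 59, 88, 3]
3 < parent 39 at index 6, swap → [4, 5, 18, 31, 25, 19, 3, 52, 85, 98, 66, 51, 59, 88, 39]
3 < parent 18 at index 2, swap → [4, 5, 3, 31, 25, 19, 18, 52, 85, 98, 66, 51, 59, 88, 39]
3 < parent 4 at index 0, swap → [3, 5, 4, 31, 25, 19, 18, 52, 85, 98, 66, 51, 59, 88, 39]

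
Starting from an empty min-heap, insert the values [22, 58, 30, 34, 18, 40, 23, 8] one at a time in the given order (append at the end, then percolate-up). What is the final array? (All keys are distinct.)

Insert 22:
  append 22 at index 0 → [22] (no swap needed)
Insert 58:
  append 58 at index 1 → [22, 58] (no swap needed)
Insert 30:
  append 30 at index 2 → [22, 58, 30] (no swap needed)
Insert 34:
  append 34 at index 3 → [22, 58, 30, 34]
  34 < parent 58 at index 1, swap → [22, 34, 30, 58]
Insert 18:
  append 18 at index 4 → [22, 34, 30, 58, 18]
  18 < parent 34 at index 1, swap → [22, 18, 30, 58, 34]
  18 < parent 22 at index 0, swap → [18, 22, 30, 58, 34]
Insert 40:
  append 40 at index 5 → [18, 22, 30, 58, 34, 40] (no swap needed)
Insert 23:
  append 23 at index 6 → [18, 22, 30, 58, 34, 40, 23]
  23 < parent 30 at index 2, swap → [18, 22, 23, 58, 34, 40, 30]
Insert 8:
  append 8 at index 7 → [18, 22, 23, 58, 34, 40, 30, 8]
  8 < parent 58 at index 3, swap → [18, 22, 23, 8, 34, 40, 30, 58]
  8 < parent 22 at index 1, swap → [18, 8, 23, 22, 34, 40, 30, 58]
  8 < parent 18 at index 0, swap → [8, 18, 23, 22, 34, 40, 30, 58]

[8, 18, 23, 22, 34, 40, 30, 58]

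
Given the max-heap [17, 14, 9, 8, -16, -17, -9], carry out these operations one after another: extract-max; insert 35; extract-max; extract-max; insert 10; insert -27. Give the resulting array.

extract-max → returns 17:
  remove root 17; move last element -9 to root → [-9, 14, 9, 8, -16, -17]
  -9 vs larger child 14 at index 1, swap → [14, -9, 9, 8, -16, -17]
  -9 vs larger child 8 at index 3, swap → [14, 8, 9, -9, -16, -17]
insert 35:
  append 35 at index 6 → [14, 8, 9, -9, -16, -17, 35]
  35 > parent 9 at index 2, swap → [14, 8, 35, -9, -16, -17, 9]
  35 > parent 14 at index 0, swap → [35, 8, 14, -9, -16, -17, 9]
extract-max → returns 35:
  remove root 35; move last element 9 to root → [9, 8, 14, -9, -16, -17]
  9 vs larger child 14 at index 2, swap → [14, 8, 9, -9, -16, -17]
extract-max → returns 14:
  remove root 14; move last element -17 to root → [-17, 8, 9, -9, -16]
  -17 vs larger child 9 at index 2, swap → [9, 8, -17, -9, -16]
insert 10:
  append 10 at index 5 → [9, 8, -17, -9, -16, 10]
  10 > parent -17 at index 2, swap → [9, 8, 10, -9, -16, -17]
  10 > parent 9 at index 0, swap → [10, 8, 9, -9, -16, -17]
insert -27:
  append -27 at index 6 → [10, 8, 9, -9, -16, -17, -27] (no swap needed)

[10, 8, 9, -9, -16, -17, -27]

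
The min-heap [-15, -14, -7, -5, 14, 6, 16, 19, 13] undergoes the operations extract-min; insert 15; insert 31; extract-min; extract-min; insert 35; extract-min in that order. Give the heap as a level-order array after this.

extract-min → returns -15:
  remove root -15; move last element 13 to root → [13, -14, -7, -5, 14, 6, 16, 19]
  13 vs smaller child -14 at index 1, swap → [-14, 13, -7, -5, 14, 6, 16, 19]
  13 vs smaller child -5 at index 3, swap → [-14, -5, -7, 13, 14, 6, 16, 19]
insert 15:
  append 15 at index 8 → [-14, -5, -7, 13, 14, 6, 16, 19, 15] (no swap needed)
insert 31:
  append 31 at index 9 → [-14, -5, -7, 13, 14, 6, 16, 19, 15, 31] (no swap needed)
extract-min → returns -14:
  remove root -14; move last element 31 to root → [31, -5, -7, 13, 14, 6, 16, 19, 15]
  31 vs smaller child -7 at index 2, swap → [-7, -5, 31, 13, 14, 6, 16, 19, 15]
  31 vs smaller child 6 at index 5, swap → [-7, -5, 6, 13, 14, 31, 16, 19, 15]
extract-min → returns -7:
  remove root -7; move last element 15 to root → [15, -5, 6, 13, 14, 31, 16, 19]
  15 vs smaller child -5 at index 1, swap → [-5, 15, 6, 13, 14, 31, 16, 19]
  15 vs smaller child 13 at index 3, swap → [-5, 13, 6, 15, 14, 31, 16, 19]
insert 35:
  append 35 at index 8 → [-5, 13, 6, 15, 14, 31, 16, 19, 35] (no swap needed)
extract-min → returns -5:
  remove root -5; move last element 35 to root → [35, 13, 6, 15, 14, 31, 16, 19]
  35 vs smaller child 6 at index 2, swap → [6, 13, 35, 15, 14, 31, 16, 19]
  35 vs smaller child 16 at index 6, swap → [6, 13, 16, 15, 14, 31, 35, 19]

[6, 13, 16, 15, 14, 31, 35, 19]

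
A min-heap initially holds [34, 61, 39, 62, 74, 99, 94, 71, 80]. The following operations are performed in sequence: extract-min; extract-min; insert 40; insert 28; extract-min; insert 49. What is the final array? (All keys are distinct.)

extract-min → returns 34:
  remove root 34; move last element 80 to root → [80, 61, 39, 62, 74, 99, 94, 71]
  80 vs smaller child 39 at index 2, swap → [39, 61, 80, 62, 74, 99, 94, 71]
extract-min → returns 39:
  remove root 39; move last element 71 to root → [71, 61, 80, 62, 74, 99, 94]
  71 vs smaller child 61 at index 1, swap → [61, 71, 80, 62, 74, 99, 94]
  71 vs smaller child 62 at index 3, swap → [61, 62, 80, 71, 74, 99, 94]
insert 40:
  append 40 at index 7 → [61, 62, 80, 71, 74, 99, 94, 40]
  40 < parent 71 at index 3, swap → [61, 62, 80, 40, 74, 99, 94, 71]
  40 < parent 62 at index 1, swap → [61, 40, 80, 62, 74, 99, 94, 71]
  40 < parent 61 at index 0, swap → [40, 61, 80, 62, 74, 99, 94, 71]
insert 28:
  append 28 at index 8 → [40, 61, 80, 62, 74, 99, 94, 71, 28]
  28 < parent 62 at index 3, swap → [40, 61, 80, 28, 74, 99, 94, 71, 62]
  28 < parent 61 at index 1, swap → [40, 28, 80, 61, 74, 99, 94, 71, 62]
  28 < parent 40 at index 0, swap → [28, 40, 80, 61, 74, 99, 94, 71, 62]
extract-min → returns 28:
  remove root 28; move last element 62 to root → [62, 40, 80, 61, 74, 99, 94, 71]
  62 vs smaller child 40 at index 1, swap → [40, 62, 80, 61, 74, 99, 94, 71]
  62 vs smaller child 61 at index 3, swap → [40, 61, 80, 62, 74, 99, 94, 71]
insert 49:
  append 49 at index 8 → [40, 61, 80, 62, 74, 99, 94, 71, 49]
  49 < parent 62 at index 3, swap → [40, 61, 80, 49, 74, 99, 94, 71, 62]
  49 < parent 61 at index 1, swap → [40, 49, 80, 61, 74, 99, 94, 71, 62]

[40, 49, 80, 61, 74, 99, 94, 71, 62]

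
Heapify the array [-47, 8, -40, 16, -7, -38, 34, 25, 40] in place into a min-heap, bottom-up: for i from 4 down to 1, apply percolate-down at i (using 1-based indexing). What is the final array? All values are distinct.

[-47, -7, -40, 16, 8, -38, 34, 25, 40]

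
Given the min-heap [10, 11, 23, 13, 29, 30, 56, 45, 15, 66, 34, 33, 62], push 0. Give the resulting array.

append 0 at index 13 → [10, 11, 23, 13, 29, 30, 56, 45, 15, 66, 34, 33, 62, 0]
0 < parent 56 at index 6, swap → [10, 11, 23, 13, 29, 30, 0, 45, 15, 66, 34, 33, 62, 56]
0 < parent 23 at index 2, swap → [10, 11, 0, 13, 29, 30, 23, 45, 15, 66, 34, 33, 62, 56]
0 < parent 10 at index 0, swap → [0, 11, 10, 13, 29, 30, 23, 45, 15, 66, 34, 33, 62, 56]

[0, 11, 10, 13, 29, 30, 23, 45, 15, 66, 34, 33, 62, 56]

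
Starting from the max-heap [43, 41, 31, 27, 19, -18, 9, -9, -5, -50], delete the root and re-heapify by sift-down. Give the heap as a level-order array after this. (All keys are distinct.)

[41, 27, 31, -5, 19, -18, 9, -9, -50]

remove root 43; move last element -50 to root → [-50, 41, 31, 27, 19, -18, 9, -9, -5]
-50 vs larger child 41 at index 1, swap → [41, -50, 31, 27, 19, -18, 9, -9, -5]
-50 vs larger child 27 at index 3, swap → [41, 27, 31, -50, 19, -18, 9, -9, -5]
-50 vs larger child -5 at index 8, swap → [41, 27, 31, -5, 19, -18, 9, -9, -50]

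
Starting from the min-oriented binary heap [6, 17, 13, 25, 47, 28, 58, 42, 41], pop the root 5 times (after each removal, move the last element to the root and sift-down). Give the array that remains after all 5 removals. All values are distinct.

[41, 42, 47, 58]

extract-min #1 returns 6:
  remove root 6; move last element 41 to root → [41, 17, 13, 25, 47, 28, 58, 42]
  41 vs smaller child 13 at index 2, swap → [13, 17, 41, 25, 47, 28, 58, 42]
  41 vs smaller child 28 at index 5, swap → [13, 17, 28, 25, 47, 41, 58, 42]
extract-min #2 returns 13:
  remove root 13; move last element 42 to root → [42, 17, 28, 25, 47, 41, 58]
  42 vs smaller child 17 at index 1, swap → [17, 42, 28, 25, 47, 41, 58]
  42 vs smaller child 25 at index 3, swap → [17, 25, 28, 42, 47, 41, 58]
extract-min #3 returns 17:
  remove root 17; move last element 58 to root → [58, 25, 28, 42, 47, 41]
  58 vs smaller child 25 at index 1, swap → [25, 58, 28, 42, 47, 41]
  58 vs smaller child 42 at index 3, swap → [25, 42, 28, 58, 47, 41]
extract-min #4 returns 25:
  remove root 25; move last element 41 to root → [41, 42, 28, 58, 47]
  41 vs smaller child 28 at index 2, swap → [28, 42, 41, 58, 47]
extract-min #5 returns 28:
  remove root 28; move last element 47 to root → [47, 42, 41, 58]
  47 vs smaller child 41 at index 2, swap → [41, 42, 47, 58]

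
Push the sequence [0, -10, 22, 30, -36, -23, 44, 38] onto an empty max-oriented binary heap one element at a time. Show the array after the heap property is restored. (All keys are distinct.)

[44, 38, 30, 22, -36, -23, 0, -10]

Insert 0:
  append 0 at index 0 → [0] (no swap needed)
Insert -10:
  append -10 at index 1 → [0, -10] (no swap needed)
Insert 22:
  append 22 at index 2 → [0, -10, 22]
  22 > parent 0 at index 0, swap → [22, -10, 0]
Insert 30:
  append 30 at index 3 → [22, -10, 0, 30]
  30 > parent -10 at index 1, swap → [22, 30, 0, -10]
  30 > parent 22 at index 0, swap → [30, 22, 0, -10]
Insert -36:
  append -36 at index 4 → [30, 22, 0, -10, -36] (no swap needed)
Insert -23:
  append -23 at index 5 → [30, 22, 0, -10, -36, -23] (no swap needed)
Insert 44:
  append 44 at index 6 → [30, 22, 0, -10, -36, -23, 44]
  44 > parent 0 at index 2, swap → [30, 22, 44, -10, -36, -23, 0]
  44 > parent 30 at index 0, swap → [44, 22, 30, -10, -36, -23, 0]
Insert 38:
  append 38 at index 7 → [44, 22, 30, -10, -36, -23, 0, 38]
  38 > parent -10 at index 3, swap → [44, 22, 30, 38, -36, -23, 0, -10]
  38 > parent 22 at index 1, swap → [44, 38, 30, 22, -36, -23, 0, -10]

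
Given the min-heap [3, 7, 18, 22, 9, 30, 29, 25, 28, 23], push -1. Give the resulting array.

[-1, 3, 18, 22, 7, 30, 29, 25, 28, 23, 9]

append -1 at index 10 → [3, 7, 18, 22, 9, 30, 29, 25, 28, 23, -1]
-1 < parent 9 at index 4, swap → [3, 7, 18, 22, -1, 30, 29, 25, 28, 23, 9]
-1 < parent 7 at index 1, swap → [3, -1, 18, 22, 7, 30, 29, 25, 28, 23, 9]
-1 < parent 3 at index 0, swap → [-1, 3, 18, 22, 7, 30, 29, 25, 28, 23, 9]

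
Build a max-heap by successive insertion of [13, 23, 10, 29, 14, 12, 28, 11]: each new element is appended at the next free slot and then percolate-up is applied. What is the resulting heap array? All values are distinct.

[29, 23, 28, 13, 14, 10, 12, 11]

Insert 13:
  append 13 at index 0 → [13] (no swap needed)
Insert 23:
  append 23 at index 1 → [13, 23]
  23 > parent 13 at index 0, swap → [23, 13]
Insert 10:
  append 10 at index 2 → [23, 13, 10] (no swap needed)
Insert 29:
  append 29 at index 3 → [23, 13, 10, 29]
  29 > parent 13 at index 1, swap → [23, 29, 10, 13]
  29 > parent 23 at index 0, swap → [29, 23, 10, 13]
Insert 14:
  append 14 at index 4 → [29, 23, 10, 13, 14] (no swap needed)
Insert 12:
  append 12 at index 5 → [29, 23, 10, 13, 14, 12]
  12 > parent 10 at index 2, swap → [29, 23, 12, 13, 14, 10]
Insert 28:
  append 28 at index 6 → [29, 23, 12, 13, 14, 10, 28]
  28 > parent 12 at index 2, swap → [29, 23, 28, 13, 14, 10, 12]
Insert 11:
  append 11 at index 7 → [29, 23, 28, 13, 14, 10, 12, 11] (no swap needed)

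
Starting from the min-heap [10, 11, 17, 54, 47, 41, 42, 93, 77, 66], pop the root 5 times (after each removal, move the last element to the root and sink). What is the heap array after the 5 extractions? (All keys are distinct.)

[47, 54, 77, 93, 66]

extract-min #1 returns 10:
  remove root 10; move last element 66 to root → [66, 11, 17, 54, 47, 41, 42, 93, 77]
  66 vs smaller child 11 at index 1, swap → [11, 66, 17, 54, 47, 41, 42, 93, 77]
  66 vs smaller child 47 at index 4, swap → [11, 47, 17, 54, 66, 41, 42, 93, 77]
extract-min #2 returns 11:
  remove root 11; move last element 77 to root → [77, 47, 17, 54, 66, 41, 42, 93]
  77 vs smaller child 17 at index 2, swap → [17, 47, 77, 54, 66, 41, 42, 93]
  77 vs smaller child 41 at index 5, swap → [17, 47, 41, 54, 66, 77, 42, 93]
extract-min #3 returns 17:
  remove root 17; move last element 93 to root → [93, 47, 41, 54, 66, 77, 42]
  93 vs smaller child 41 at index 2, swap → [41, 47, 93, 54, 66, 77, 42]
  93 vs smaller child 42 at index 6, swap → [41, 47, 42, 54, 66, 77, 93]
extract-min #4 returns 41:
  remove root 41; move last element 93 to root → [93, 47, 42, 54, 66, 77]
  93 vs smaller child 42 at index 2, swap → [42, 47, 93, 54, 66, 77]
  93 vs only child 77 at index 5, swap → [42, 47, 77, 54, 66, 93]
extract-min #5 returns 42:
  remove root 42; move last element 93 to root → [93, 47, 77, 54, 66]
  93 vs smaller child 47 at index 1, swap → [47, 93, 77, 54, 66]
  93 vs smaller child 54 at index 3, swap → [47, 54, 77, 93, 66]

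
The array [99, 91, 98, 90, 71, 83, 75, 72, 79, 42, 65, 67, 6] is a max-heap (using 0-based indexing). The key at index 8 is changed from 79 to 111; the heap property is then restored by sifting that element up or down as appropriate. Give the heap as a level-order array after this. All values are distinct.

set index 8 from 79 to 111 → [99, 91, 98, 90, 71, 83, 75, 72, 111, 42, 65, 67, 6]
111 > parent 90 at index 3, swap → [99, 91, 98, 111, 71, 83, 75, 72, 90, 42, 65, 67, 6]
111 > parent 91 at index 1, swap → [99, 111, 98, 91, 71, 83, 75, 72, 90, 42, 65, 67, 6]
111 > parent 99 at index 0, swap → [111, 99, 98, 91, 71, 83, 75, 72, 90, 42, 65, 67, 6]

[111, 99, 98, 91, 71, 83, 75, 72, 90, 42, 65, 67, 6]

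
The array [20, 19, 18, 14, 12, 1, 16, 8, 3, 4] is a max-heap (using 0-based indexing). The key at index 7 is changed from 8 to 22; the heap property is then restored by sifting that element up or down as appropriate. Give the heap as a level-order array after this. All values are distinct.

set index 7 from 8 to 22 → [20, 19, 18, 14, 12, 1, 16, 22, 3, 4]
22 > parent 14 at index 3, swap → [20, 19, 18, 22, 12, 1, 16, 14, 3, 4]
22 > parent 19 at index 1, swap → [20, 22, 18, 19, 12, 1, 16, 14, 3, 4]
22 > parent 20 at index 0, swap → [22, 20, 18, 19, 12, 1, 16, 14, 3, 4]

[22, 20, 18, 19, 12, 1, 16, 14, 3, 4]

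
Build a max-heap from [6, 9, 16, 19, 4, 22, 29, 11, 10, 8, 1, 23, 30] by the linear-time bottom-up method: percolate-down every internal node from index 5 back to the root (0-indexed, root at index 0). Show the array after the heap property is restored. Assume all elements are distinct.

[30, 19, 29, 11, 8, 23, 6, 9, 10, 4, 1, 16, 22]

sift down from index 5:
  22 vs larger child 30 at index 12, swap → [6, 9, 16, 19, 4, 30, 29, 11, 10, 8, 1, 23, 22]
sift down from index 4:
  4 vs larger child 8 at index 9, swap → [6, 9, 16, 19, 8, 30, 29, 11, 10, 4, 1, 23, 22]
sift down from index 3: already satisfies heap property
sift down from index 2:
  16 vs larger child 30 at index 5, swap → [6, 9, 30, 19, 8, 16, 29, 11, 10, 4, 1, 23, 22]
  16 vs larger child 23 at index 11, swap → [6, 9, 30, 19, 8, 23, 29, 11, 10, 4, 1, 16, 22]
sift down from index 1:
  9 vs larger child 19 at index 3, swap → [6, 19, 30, 9, 8, 23, 29, 11, 10, 4, 1, 16, 22]
  9 vs larger child 11 at index 7, swap → [6, 19, 30, 11, 8, 23, 29, 9, 10, 4, 1, 16, 22]
sift down from index 0:
  6 vs larger child 30 at index 2, swap → [30, 19, 6, 11, 8, 23, 29, 9, 10, 4, 1, 16, 22]
  6 vs larger child 29 at index 6, swap → [30, 19, 29, 11, 8, 23, 6, 9, 10, 4, 1, 16, 22]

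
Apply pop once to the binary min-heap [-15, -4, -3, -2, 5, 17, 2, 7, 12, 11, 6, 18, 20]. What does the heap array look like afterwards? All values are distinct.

[-4, -2, -3, 7, 5, 17, 2, 20, 12, 11, 6, 18]

remove root -15; move last element 20 to root → [20, -4, -3, -2, 5, 17, 2, 7, 12, 11, 6, 18]
20 vs smaller child -4 at index 1, swap → [-4, 20, -3, -2, 5, 17, 2, 7, 12, 11, 6, 18]
20 vs smaller child -2 at index 3, swap → [-4, -2, -3, 20, 5, 17, 2, 7, 12, 11, 6, 18]
20 vs smaller child 7 at index 7, swap → [-4, -2, -3, 7, 5, 17, 2, 20, 12, 11, 6, 18]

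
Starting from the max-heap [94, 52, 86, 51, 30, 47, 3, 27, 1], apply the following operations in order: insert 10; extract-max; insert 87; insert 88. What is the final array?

insert 10:
  append 10 at index 9 → [94, 52, 86, 51, 30, 47, 3, 27, 1, 10] (no swap needed)
extract-max → returns 94:
  remove root 94; move last element 10 to root → [10, 52, 86, 51, 30, 47, 3, 27, 1]
  10 vs larger child 86 at index 2, swap → [86, 52, 10, 51, 30, 47, 3, 27, 1]
  10 vs larger child 47 at index 5, swap → [86, 52, 47, 51, 30, 10, 3, 27, 1]
insert 87:
  append 87 at index 9 → [86, 52, 47, 51, 30, 10, 3, 27, 1, 87]
  87 > parent 30 at index 4, swap → [86, 52, 47, 51, 87, 10, 3, 27, 1, 30]
  87 > parent 52 at index 1, swap → [86, 87, 47, 51, 52, 10, 3, 27, 1, 30]
  87 > parent 86 at index 0, swap → [87, 86, 47, 51, 52, 10, 3, 27, 1, 30]
insert 88:
  append 88 at index 10 → [87, 86, 47, 51, 52, 10, 3, 27, 1, 30, 88]
  88 > parent 52 at index 4, swap → [87, 86, 47, 51, 88, 10, 3, 27, 1, 30, 52]
  88 > parent 86 at index 1, swap → [87, 88, 47, 51, 86, 10, 3, 27, 1, 30, 52]
  88 > parent 87 at index 0, swap → [88, 87, 47, 51, 86, 10, 3, 27, 1, 30, 52]

[88, 87, 47, 51, 86, 10, 3, 27, 1, 30, 52]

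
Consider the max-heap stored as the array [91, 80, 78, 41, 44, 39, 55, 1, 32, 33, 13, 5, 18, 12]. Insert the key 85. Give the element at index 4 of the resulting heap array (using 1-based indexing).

append 85 at index 15 → [91, 80, 78, 41, 44, 39, 55, 1, 32, 33, 13, 5, 18, 12, 85]
85 > parent 55 at index 7, swap → [91, 80, 78, 41, 44, 39, 85, 1, 32, 33, 13, 5, 18, 12, 55]
85 > parent 78 at index 3, swap → [91, 80, 85, 41, 44, 39, 78, 1, 32, 33, 13, 5, 18, 12, 55]
resulting array: [91, 80, 85, 41, 44, 39, 78, 1, 32, 33, 13, 5, 18, 12, 55]

41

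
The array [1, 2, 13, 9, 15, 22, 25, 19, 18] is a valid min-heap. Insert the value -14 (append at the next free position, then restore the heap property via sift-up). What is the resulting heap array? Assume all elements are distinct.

[-14, 1, 13, 9, 2, 22, 25, 19, 18, 15]

append -14 at index 9 → [1, 2, 13, 9, 15, 22, 25, 19, 18, -14]
-14 < parent 15 at index 4, swap → [1, 2, 13, 9, -14, 22, 25, 19, 18, 15]
-14 < parent 2 at index 1, swap → [1, -14, 13, 9, 2, 22, 25, 19, 18, 15]
-14 < parent 1 at index 0, swap → [-14, 1, 13, 9, 2, 22, 25, 19, 18, 15]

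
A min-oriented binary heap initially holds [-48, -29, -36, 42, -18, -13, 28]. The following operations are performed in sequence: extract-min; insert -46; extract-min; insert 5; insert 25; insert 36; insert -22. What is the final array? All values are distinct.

[-36, -29, -13, 25, -22, 28, 5, 42, 36, -18]

extract-min → returns -48:
  remove root -48; move last element 28 to root → [28, -29, -36, 42, -18, -13]
  28 vs smaller child -36 at index 2, swap → [-36, -29, 28, 42, -18, -13]
  28 vs only child -13 at index 5, swap → [-36, -29, -13, 42, -18, 28]
insert -46:
  append -46 at index 6 → [-36, -29, -13, 42, -18, 28, -46]
  -46 < parent -13 at index 2, swap → [-36, -29, -46, 42, -18, 28, -13]
  -46 < parent -36 at index 0, swap → [-46, -29, -36, 42, -18, 28, -13]
extract-min → returns -46:
  remove root -46; move last element -13 to root → [-13, -29, -36, 42, -18, 28]
  -13 vs smaller child -36 at index 2, swap → [-36, -29, -13, 42, -18, 28]
insert 5:
  append 5 at index 6 → [-36, -29, -13, 42, -18, 28, 5] (no swap needed)
insert 25:
  append 25 at index 7 → [-36, -29, -13, 42, -18, 28, 5, 25]
  25 < parent 42 at index 3, swap → [-36, -29, -13, 25, -18, 28, 5, 42]
insert 36:
  append 36 at index 8 → [-36, -29, -13, 25, -18, 28, 5, 42, 36] (no swap needed)
insert -22:
  append -22 at index 9 → [-36, -29, -13, 25, -18, 28, 5, 42, 36, -22]
  -22 < parent -18 at index 4, swap → [-36, -29, -13, 25, -22, 28, 5, 42, 36, -18]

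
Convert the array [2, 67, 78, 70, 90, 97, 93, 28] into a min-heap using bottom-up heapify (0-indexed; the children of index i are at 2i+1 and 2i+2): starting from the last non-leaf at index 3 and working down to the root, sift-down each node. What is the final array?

[2, 28, 78, 67, 90, 97, 93, 70]

sift down from index 3:
  70 vs only child 28 at index 7, swap → [2, 67, 78, 28, 90, 97, 93, 70]
sift down from index 2: already satisfies heap property
sift down from index 1:
  67 vs smaller child 28 at index 3, swap → [2, 28, 78, 67, 90, 97, 93, 70]
sift down from index 0: already satisfies heap property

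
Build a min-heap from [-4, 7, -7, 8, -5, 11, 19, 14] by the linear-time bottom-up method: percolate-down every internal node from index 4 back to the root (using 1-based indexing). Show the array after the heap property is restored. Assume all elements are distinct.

[-7, -5, -4, 8, 7, 11, 19, 14]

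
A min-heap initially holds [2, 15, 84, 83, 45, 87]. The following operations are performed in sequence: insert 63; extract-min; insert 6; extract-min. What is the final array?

[15, 45, 63, 83, 84, 87]

insert 63:
  append 63 at index 6 → [2, 15, 84, 83, 45, 87, 63]
  63 < parent 84 at index 2, swap → [2, 15, 63, 83, 45, 87, 84]
extract-min → returns 2:
  remove root 2; move last element 84 to root → [84, 15, 63, 83, 45, 87]
  84 vs smaller child 15 at index 1, swap → [15, 84, 63, 83, 45, 87]
  84 vs smaller child 45 at index 4, swap → [15, 45, 63, 83, 84, 87]
insert 6:
  append 6 at index 6 → [15, 45, 63, 83, 84, 87, 6]
  6 < parent 63 at index 2, swap → [15, 45, 6, 83, 84, 87, 63]
  6 < parent 15 at index 0, swap → [6, 45, 15, 83, 84, 87, 63]
extract-min → returns 6:
  remove root 6; move last element 63 to root → [63, 45, 15, 83, 84, 87]
  63 vs smaller child 15 at index 2, swap → [15, 45, 63, 83, 84, 87]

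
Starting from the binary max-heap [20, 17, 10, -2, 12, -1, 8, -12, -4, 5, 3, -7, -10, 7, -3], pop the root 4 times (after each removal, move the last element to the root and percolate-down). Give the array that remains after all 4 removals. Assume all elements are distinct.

[8, 7, -1, -2, 5, -7, -10, -12, -4, -3, 3]

extract-max #1 returns 20:
  remove root 20; move last element -3 to root → [-3, 17, 10, -2, 12, -1, 8, -12, -4, 5, 3, -7, -10, 7]
  -3 vs larger child 17 at index 1, swap → [17, -3, 10, -2, 12, -1, 8, -12, -4, 5, 3, -7, -10, 7]
  -3 vs larger child 12 at index 4, swap → [17, 12, 10, -2, -3, -1, 8, -12, -4, 5, 3, -7, -10, 7]
  -3 vs larger child 5 at index 9, swap → [17, 12, 10, -2, 5, -1, 8, -12, -4, -3, 3, -7, -10, 7]
extract-max #2 returns 17:
  remove root 17; move last element 7 to root → [7, 12, 10, -2, 5, -1, 8, -12, -4, -3, 3, -7, -10]
  7 vs larger child 12 at index 1, swap → [12, 7, 10, -2, 5, -1, 8, -12, -4, -3, 3, -7, -10]
extract-max #3 returns 12:
  remove root 12; move last element -10 to root → [-10, 7, 10, -2, 5, -1, 8, -12, -4, -3, 3, -7]
  -10 vs larger child 10 at index 2, swap → [10, 7, -10, -2, 5, -1, 8, -12, -4, -3, 3, -7]
  -10 vs larger child 8 at index 6, swap → [10, 7, 8, -2, 5, -1, -10, -12, -4, -3, 3, -7]
extract-max #4 returns 10:
  remove root 10; move last element -7 to root → [-7, 7, 8, -2, 5, -1, -10, -12, -4, -3, 3]
  -7 vs larger child 8 at index 2, swap → [8, 7, -7, -2, 5, -1, -10, -12, -4, -3, 3]
  -7 vs larger child -1 at index 5, swap → [8, 7, -1, -2, 5, -7, -10, -12, -4, -3, 3]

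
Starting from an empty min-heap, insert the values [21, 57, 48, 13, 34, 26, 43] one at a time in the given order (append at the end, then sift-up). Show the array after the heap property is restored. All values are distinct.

[13, 21, 26, 57, 34, 48, 43]

Insert 21:
  append 21 at index 0 → [21] (no swap needed)
Insert 57:
  append 57 at index 1 → [21, 57] (no swap needed)
Insert 48:
  append 48 at index 2 → [21, 57, 48] (no swap needed)
Insert 13:
  append 13 at index 3 → [21, 57, 48, 13]
  13 < parent 57 at index 1, swap → [21, 13, 48, 57]
  13 < parent 21 at index 0, swap → [13, 21, 48, 57]
Insert 34:
  append 34 at index 4 → [13, 21, 48, 57, 34] (no swap needed)
Insert 26:
  append 26 at index 5 → [13, 21, 48, 57, 34, 26]
  26 < parent 48 at index 2, swap → [13, 21, 26, 57, 34, 48]
Insert 43:
  append 43 at index 6 → [13, 21, 26, 57, 34, 48, 43] (no swap needed)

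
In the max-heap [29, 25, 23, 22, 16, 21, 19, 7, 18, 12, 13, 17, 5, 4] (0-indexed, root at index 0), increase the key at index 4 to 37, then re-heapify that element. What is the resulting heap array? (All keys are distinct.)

set index 4 from 16 to 37 → [29, 25, 23, 22, 37, 21, 19, 7, 18, 12, 13, 17, 5, 4]
37 > parent 25 at index 1, swap → [29, 37, 23, 22, 25, 21, 19, 7, 18, 12, 13, 17, 5, 4]
37 > parent 29 at index 0, swap → [37, 29, 23, 22, 25, 21, 19, 7, 18, 12, 13, 17, 5, 4]

[37, 29, 23, 22, 25, 21, 19, 7, 18, 12, 13, 17, 5, 4]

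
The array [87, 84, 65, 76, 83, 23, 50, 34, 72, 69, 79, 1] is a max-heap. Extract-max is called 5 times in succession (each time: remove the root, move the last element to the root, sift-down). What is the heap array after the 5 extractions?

[72, 69, 65, 34, 1, 23, 50]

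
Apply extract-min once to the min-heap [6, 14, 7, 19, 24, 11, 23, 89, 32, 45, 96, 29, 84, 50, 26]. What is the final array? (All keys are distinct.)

[7, 14, 11, 19, 24, 26, 23, 89, 32, 45, 96, 29, 84, 50]

remove root 6; move last element 26 to root → [26, 14, 7, 19, 24, 11, 23, 89, 32, 45, 96, 29, 84, 50]
26 vs smaller child 7 at index 2, swap → [7, 14, 26, 19, 24, 11, 23, 89, 32, 45, 96, 29, 84, 50]
26 vs smaller child 11 at index 5, swap → [7, 14, 11, 19, 24, 26, 23, 89, 32, 45, 96, 29, 84, 50]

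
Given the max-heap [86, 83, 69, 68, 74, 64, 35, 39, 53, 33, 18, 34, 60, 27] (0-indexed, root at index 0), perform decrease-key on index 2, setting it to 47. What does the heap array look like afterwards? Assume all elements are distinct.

set index 2 from 69 to 47 → [86, 83, 47, 68, 74, 64, 35, 39, 53, 33, 18, 34, 60, 27]
47 vs larger child 64 at index 5, swap → [86, 83, 64, 68, 74, 47, 35, 39, 53, 33, 18, 34, 60, 27]
47 vs larger child 60 at index 12, swap → [86, 83, 64, 68, 74, 60, 35, 39, 53, 33, 18, 34, 47, 27]

[86, 83, 64, 68, 74, 60, 35, 39, 53, 33, 18, 34, 47, 27]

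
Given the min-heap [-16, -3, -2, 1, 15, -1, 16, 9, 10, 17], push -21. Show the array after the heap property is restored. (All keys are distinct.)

[-21, -16, -2, 1, -3, -1, 16, 9, 10, 17, 15]

append -21 at index 10 → [-16, -3, -2, 1, 15, -1, 16, 9, 10, 17, -21]
-21 < parent 15 at index 4, swap → [-16, -3, -2, 1, -21, -1, 16, 9, 10, 17, 15]
-21 < parent -3 at index 1, swap → [-16, -21, -2, 1, -3, -1, 16, 9, 10, 17, 15]
-21 < parent -16 at index 0, swap → [-21, -16, -2, 1, -3, -1, 16, 9, 10, 17, 15]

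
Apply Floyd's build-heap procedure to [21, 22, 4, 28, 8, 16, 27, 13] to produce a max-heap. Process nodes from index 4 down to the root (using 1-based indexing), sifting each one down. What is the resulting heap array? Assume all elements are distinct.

[28, 22, 27, 21, 8, 16, 4, 13]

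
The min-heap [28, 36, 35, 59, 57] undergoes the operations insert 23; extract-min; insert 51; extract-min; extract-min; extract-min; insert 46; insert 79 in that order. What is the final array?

[46, 51, 59, 57, 79]

insert 23:
  append 23 at index 5 → [28, 36, 35, 59, 57, 23]
  23 < parent 35 at index 2, swap → [28, 36, 23, 59, 57, 35]
  23 < parent 28 at index 0, swap → [23, 36, 28, 59, 57, 35]
extract-min → returns 23:
  remove root 23; move last element 35 to root → [35, 36, 28, 59, 57]
  35 vs smaller child 28 at index 2, swap → [28, 36, 35, 59, 57]
insert 51:
  append 51 at index 5 → [28, 36, 35, 59, 57, 51] (no swap needed)
extract-min → returns 28:
  remove root 28; move last element 51 to root → [51, 36, 35, 59, 57]
  51 vs smaller child 35 at index 2, swap → [35, 36, 51, 59, 57]
extract-min → returns 35:
  remove root 35; move last element 57 to root → [57, 36, 51, 59]
  57 vs smaller child 36 at index 1, swap → [36, 57, 51, 59]
extract-min → returns 36:
  remove root 36; move last element 59 to root → [59, 57, 51]
  59 vs smaller child 51 at index 2, swap → [51, 57, 59]
insert 46:
  append 46 at index 3 → [51, 57, 59, 46]
  46 < parent 57 at index 1, swap → [51, 46, 59, 57]
  46 < parent 51 at index 0, swap → [46, 51, 59, 57]
insert 79:
  append 79 at index 4 → [46, 51, 59, 57, 79] (no swap needed)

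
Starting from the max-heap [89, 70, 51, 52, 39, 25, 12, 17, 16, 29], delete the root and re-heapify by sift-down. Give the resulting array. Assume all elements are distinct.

[70, 52, 51, 29, 39, 25, 12, 17, 16]

remove root 89; move last element 29 to root → [29, 70, 51, 52, 39, 25, 12, 17, 16]
29 vs larger child 70 at index 1, swap → [70, 29, 51, 52, 39, 25, 12, 17, 16]
29 vs larger child 52 at index 3, swap → [70, 52, 51, 29, 39, 25, 12, 17, 16]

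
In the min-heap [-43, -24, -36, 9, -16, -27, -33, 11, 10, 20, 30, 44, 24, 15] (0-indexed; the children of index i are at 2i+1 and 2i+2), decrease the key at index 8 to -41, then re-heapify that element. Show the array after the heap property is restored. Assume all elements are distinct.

set index 8 from 10 to -41 → [-43, -24, -36, 9, -16, -27, -33, 11, -41, 20, 30, 44, 24, 15]
-41 < parent 9 at index 3, swap → [-43, -24, -36, -41, -16, -27, -33, 11, 9, 20, 30, 44, 24, 15]
-41 < parent -24 at index 1, swap → [-43, -41, -36, -24, -16, -27, -33, 11, 9, 20, 30, 44, 24, 15]

[-43, -41, -36, -24, -16, -27, -33, 11, 9, 20, 30, 44, 24, 15]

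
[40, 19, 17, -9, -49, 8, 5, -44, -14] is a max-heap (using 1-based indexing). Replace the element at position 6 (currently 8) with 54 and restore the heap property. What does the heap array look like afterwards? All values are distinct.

[54, 19, 40, -9, -49, 17, 5, -44, -14]

set index 6 from 8 to 54 → [40, 19, 17, -9, -49, 54, 5, -44, -14]
54 > parent 17 at index 3, swap → [40, 19, 54, -9, -49, 17, 5, -44, -14]
54 > parent 40 at index 1, swap → [54, 19, 40, -9, -49, 17, 5, -44, -14]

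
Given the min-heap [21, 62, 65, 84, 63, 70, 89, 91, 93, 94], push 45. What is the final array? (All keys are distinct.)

[21, 45, 65, 84, 62, 70, 89, 91, 93, 94, 63]

append 45 at index 10 → [21, 62, 65, 84, 63, 70, 89, 91, 93, 94, 45]
45 < parent 63 at index 4, swap → [21, 62, 65, 84, 45, 70, 89, 91, 93, 94, 63]
45 < parent 62 at index 1, swap → [21, 45, 65, 84, 62, 70, 89, 91, 93, 94, 63]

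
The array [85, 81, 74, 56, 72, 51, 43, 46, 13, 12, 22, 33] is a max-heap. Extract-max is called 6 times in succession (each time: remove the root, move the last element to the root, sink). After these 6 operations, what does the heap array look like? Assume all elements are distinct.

extract-max #1 returns 85:
  remove root 85; move last element 33 to root → [33, 81, 74, 56, 72, 51, 43, 46, 13, 12, 22]
  33 vs larger child 81 at index 1, swap → [81, 33, 74, 56, 72, 51, 43, 46, 13, 12, 22]
  33 vs larger child 72 at index 4, swap → [81, 72, 74, 56, 33, 51, 43, 46, 13, 12, 22]
extract-max #2 returns 81:
  remove root 81; move last element 22 to root → [22, 72, 74, 56, 33, 51, 43, 46, 13, 12]
  22 vs larger child 74 at index 2, swap → [74, 72, 22, 56, 33, 51, 43, 46, 13, 12]
  22 vs larger child 51 at index 5, swap → [74, 72, 51, 56, 33, 22, 43, 46, 13, 12]
extract-max #3 returns 74:
  remove root 74; move last element 12 to root → [12, 72, 51, 56, 33, 22, 43, 46, 13]
  12 vs larger child 72 at index 1, swap → [72, 12, 51, 56, 33, 22, 43, 46, 13]
  12 vs larger child 56 at index 3, swap → [72, 56, 51, 12, 33, 22, 43, 46, 13]
  12 vs larger child 46 at index 7, swap → [72, 56, 51, 46, 33, 22, 43, 12, 13]
extract-max #4 returns 72:
  remove root 72; move last element 13 to root → [13, 56, 51, 46, 33, 22, 43, 12]
  13 vs larger child 56 at index 1, swap → [56, 13, 51, 46, 33, 22, 43, 12]
  13 vs larger child 46 at index 3, swap → [56, 46, 51, 13, 33, 22, 43, 12]
extract-max #5 returns 56:
  remove root 56; move last element 12 to root → [12, 46, 51, 13, 33, 22, 43]
  12 vs larger child 51 at index 2, swap → [51, 46, 12, 13, 33, 22, 43]
  12 vs larger child 43 at index 6, swap → [51, 46, 43, 13, 33, 22, 12]
extract-max #6 returns 51:
  remove root 51; move last element 12 to root → [12, 46, 43, 13, 33, 22]
  12 vs larger child 46 at index 1, swap → [46, 12, 43, 13, 33, 22]
  12 vs larger child 33 at index 4, swap → [46, 33, 43, 13, 12, 22]

[46, 33, 43, 13, 12, 22]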